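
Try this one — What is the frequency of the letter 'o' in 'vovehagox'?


Letter 'o' in 'vovehagox': found at position(s) 2, 8 = 2 occurrence(s).

2


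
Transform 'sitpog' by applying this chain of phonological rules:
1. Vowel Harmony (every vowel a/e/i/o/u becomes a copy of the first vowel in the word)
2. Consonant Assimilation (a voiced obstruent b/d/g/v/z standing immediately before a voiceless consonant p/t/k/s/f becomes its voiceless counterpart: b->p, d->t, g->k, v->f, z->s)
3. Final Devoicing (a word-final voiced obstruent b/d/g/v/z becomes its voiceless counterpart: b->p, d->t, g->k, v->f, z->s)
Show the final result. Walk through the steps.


Starting form: 'sitpog'
Rule 1: Vowel Harmony: all vowels become 'i' (matching first vowel). 'sitpog' -> 'sitpig'
Rule 2: Consonant Assimilation: no voiced obstruent (b/d/g/v/z) stands immediately before a voiceless consonant (p/t/k/s/f). No change.
Rule 3: Final Devoicing: word-final voiced obstruent 'g' becomes voiceless 'k'. 'sitpig' -> 'sitpik'
Final form: 'sitpik'

sitpik


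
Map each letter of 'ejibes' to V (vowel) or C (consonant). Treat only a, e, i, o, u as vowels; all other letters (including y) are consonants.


Letter mapping: e = V, j = C, i = V, b = C, e = V, s = C.

VCVCVC


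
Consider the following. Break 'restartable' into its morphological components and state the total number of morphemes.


Step 1: Identify prefix: 're' (meaning: again)
Step 2: Identify root: 'start'
Step 3: Identify suffix(es): 'able'
Decomposition: re- (prefix: again) + start (root) + -able (suffix: capable of)
Total morphemes: 3

3 morphemes (re- (prefix: again) + start (root) + -able (suffix: capable of))


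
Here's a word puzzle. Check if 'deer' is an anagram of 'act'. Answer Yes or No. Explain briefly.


Sorted letters of 'deer': 'deer'
Sorted letters of 'act': 'act'
They do not match.

No


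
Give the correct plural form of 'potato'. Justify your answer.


Apply rule: Add -es (consonant + o). 'potato' becomes 'potatoes'.

potatoes


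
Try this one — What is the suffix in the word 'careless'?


The word 'careless' = 'care' (root) + '-less' (suffix). The suffix is '-less'.

less


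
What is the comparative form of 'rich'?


Apply comparative formation (add -er): 'rich' -> 'richer'.

richer


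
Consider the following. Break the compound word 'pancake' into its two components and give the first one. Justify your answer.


Split 'pancake' into 'pan' + 'cake'. The first part is 'pan'.

pan


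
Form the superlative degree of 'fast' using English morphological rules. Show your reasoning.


Apply superlative formation (add -est): 'fast' -> 'fastest'.

fastest


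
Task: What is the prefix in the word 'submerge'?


The word 'submerge' = 'sub' (prefix) + 'merge' (root). The prefix is 'sub'.

sub


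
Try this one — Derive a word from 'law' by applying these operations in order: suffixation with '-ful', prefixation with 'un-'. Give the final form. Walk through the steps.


Step 1: Add suffix '-ful' to 'law' = 'lawful'
Step 2: Add prefix 'un-' to 'lawful' = 'unlawful'

unlawful


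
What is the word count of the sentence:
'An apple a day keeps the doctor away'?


Split into words: An | apple | a | day | keeps | the | doctor | away = 8 words.

8


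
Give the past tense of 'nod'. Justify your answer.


Apply rule: Double final consonant and add -ed. 'nod' becomes 'nodded'.

nodded


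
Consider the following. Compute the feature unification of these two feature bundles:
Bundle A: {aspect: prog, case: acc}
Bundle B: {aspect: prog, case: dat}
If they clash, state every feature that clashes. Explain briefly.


Compare features:
aspect: A=prog vs B=prog -> unified: prog
case: A=acc vs B=dat -> CLASH
Clash detected on feature 'case' (acc vs dat); unification fails.

CLASH on 'case' (acc vs dat)


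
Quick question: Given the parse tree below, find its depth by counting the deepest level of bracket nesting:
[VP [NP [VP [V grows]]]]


Count bracket nesting levels:
'[' at pos 0: depth = 1
'[' at pos 4: depth = 2
'[' at pos 8: depth = 3
'[' at pos 12: depth = 4
Maximum depth reached: 4

4


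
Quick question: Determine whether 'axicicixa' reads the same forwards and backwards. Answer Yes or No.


Forward: 'axicicixa'
Reversed: 'axicicixa'
They are identical.

Yes


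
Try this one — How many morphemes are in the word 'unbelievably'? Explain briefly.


Decomposition: un- (prefix) + believe (root) + -able (suffix) + -ly (suffix) = 4 morpheme(s)

4 morphemes


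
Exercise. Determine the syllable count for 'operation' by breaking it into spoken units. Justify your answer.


Break 'operation' into syllables: op-er-a-tion -> op | er | a | tion = 4 syllables

4 syllables


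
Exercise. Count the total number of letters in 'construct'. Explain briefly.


Spell out 'construct' and number each letter: c(1), o(2), n(3), s(4), t(5), r(6), u(7), c(8), t(9). Total: 9 letters.

9


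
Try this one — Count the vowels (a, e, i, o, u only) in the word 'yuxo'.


Vowels in 'yuxo': u, o = 2 vowels.

2


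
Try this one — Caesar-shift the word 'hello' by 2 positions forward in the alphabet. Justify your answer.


Shift each letter by 2: h -> j, e -> g, l -> n, l -> n, o -> q. Result: 'jgnnq'.

jgnnq


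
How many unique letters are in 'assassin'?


Unique letters in 'assassin': {a, i, n, s} = 4 distinct letters.

4


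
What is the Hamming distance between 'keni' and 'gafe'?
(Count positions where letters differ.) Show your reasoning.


Alignment:
Position 1: 'k' vs 'g' = DIFFER
Position 2: 'e' vs 'a' = DIFFER
Position 3: 'n' vs 'f' = DIFFER
Position 4: 'i' vs 'e' = DIFFER
Total differences: 4

4


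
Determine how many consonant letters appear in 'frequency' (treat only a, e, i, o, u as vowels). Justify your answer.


Consonants in 'frequency': f, r, q, n, c, y = 6 consonants.

6


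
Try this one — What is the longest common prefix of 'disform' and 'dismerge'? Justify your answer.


Compare from the start: 3 characters match: 'dis'. Mismatch at position 4: 'f' vs 'm'.

dis


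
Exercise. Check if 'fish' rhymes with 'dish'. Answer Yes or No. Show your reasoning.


Rime (stressed vowel + following sounds) of 'fish': -ish = /ɪʃ/
Rime of 'dish': -ish = /ɪʃ/
/ɪʃ/ and /ɪʃ/ are the same ending sound, so the words rhyme.

Yes


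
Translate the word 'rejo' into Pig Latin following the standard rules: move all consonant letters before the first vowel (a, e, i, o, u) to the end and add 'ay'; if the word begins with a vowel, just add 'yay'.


'rejo': move consonant cluster 'r' to end and add 'ay': 'ejoray'.

ejoray


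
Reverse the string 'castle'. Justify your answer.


Reverse 'castle' character by character: 'eltsac'.

eltsac


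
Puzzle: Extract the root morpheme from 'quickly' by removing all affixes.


Remove suffix '-ly' from 'quickly' to get root 'quick'.

quick


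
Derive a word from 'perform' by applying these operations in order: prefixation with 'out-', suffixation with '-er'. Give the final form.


Step 1: Add prefix 'out-' to 'perform' = 'outperform'
Step 2: Add suffix '-er' to 'outperform' = 'outperformer'

outperformer


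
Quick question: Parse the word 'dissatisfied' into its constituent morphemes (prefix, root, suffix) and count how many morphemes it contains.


Step 1: Identify prefix: 'dis' (meaning: not/apart)
Step 2: Identify root: 'satisfy'
Step 3: Identify suffix(es): 'ed'
Decomposition: dis- (prefix: not/apart) + satisfy (root) + -ed (suffix: past)
Total morphemes: 3

3 morphemes (dis- (prefix: not/apart) + satisfy (root) + -ed (suffix: past))


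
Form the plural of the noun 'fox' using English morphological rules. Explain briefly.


Apply rule: Add -es (sibilant/fricative ending). 'fox' becomes 'foxes'.

foxes


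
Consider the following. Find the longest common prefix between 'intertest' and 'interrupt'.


Compare from the start: 5 characters match: 'inter'. Mismatch at position 6: 't' vs 'r'.

inter


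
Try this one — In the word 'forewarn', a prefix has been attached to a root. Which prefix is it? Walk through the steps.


The word 'forewarn' = 'fore' (prefix) + 'warn' (root). The prefix is 'fore'.

fore


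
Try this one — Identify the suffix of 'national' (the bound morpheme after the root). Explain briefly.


The word 'national' = 'nation' (root) + '-al' (suffix). The suffix is '-al'.

al


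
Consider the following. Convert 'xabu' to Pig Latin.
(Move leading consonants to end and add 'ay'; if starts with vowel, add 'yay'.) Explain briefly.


'xabu': move consonant cluster 'x' to end and add 'ay': 'abuxay'.

abuxay


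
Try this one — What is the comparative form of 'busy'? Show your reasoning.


Apply comparative formation (consonant + y: change y to i, add -er): 'busy' -> 'busier'.

busier


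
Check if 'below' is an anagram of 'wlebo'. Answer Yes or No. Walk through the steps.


Sorted letters of 'below': 'below'
Sorted letters of 'wlebo': 'below'
They match.

Yes


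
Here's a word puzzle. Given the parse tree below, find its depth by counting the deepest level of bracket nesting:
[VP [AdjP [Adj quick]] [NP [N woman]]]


Count bracket nesting levels:
'[' at pos 0: depth = 1
'[' at pos 4: depth = 2
'[' at pos 10: depth = 3
'[' at pos 23: depth = 2
'[' at pos 27: depth = 3
Maximum depth reached: 3

3


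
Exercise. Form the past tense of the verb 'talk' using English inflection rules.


Apply rule: Add -ed. 'talk' becomes 'talked'.

talked


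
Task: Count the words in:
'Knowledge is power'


Split into words: Knowledge | is | power = 3 words.

3


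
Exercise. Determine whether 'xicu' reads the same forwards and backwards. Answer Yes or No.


Forward: 'xicu'
Reversed: 'ucix'
They differ.

No


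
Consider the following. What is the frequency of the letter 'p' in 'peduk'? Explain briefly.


Letter 'p' in 'peduk': found at position(s) 1 = 1 occurrence(s).

1


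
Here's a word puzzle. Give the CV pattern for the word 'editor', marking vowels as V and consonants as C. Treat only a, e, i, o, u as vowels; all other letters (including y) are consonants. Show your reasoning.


Letter mapping: e = V, d = C, i = V, t = C, o = V, r = C.

VCVCVC


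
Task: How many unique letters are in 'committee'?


Unique letters in 'committee': {c, e, i, m, o, t} = 6 distinct letters.

6


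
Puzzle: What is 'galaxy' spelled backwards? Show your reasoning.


Reverse 'galaxy' character by character: 'yxalag'.

yxalag


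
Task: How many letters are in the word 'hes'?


Spell out 'hes' and number each letter: h(1), e(2), s(3). Total: 3 letters.

3


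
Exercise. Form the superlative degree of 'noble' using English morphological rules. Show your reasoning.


Apply superlative formation (ends in e: add -st): 'noble' -> 'noblest'.

noblest


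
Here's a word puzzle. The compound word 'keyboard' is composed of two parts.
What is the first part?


Split 'keyboard' into 'key' + 'board'. The first part is 'key'.

key


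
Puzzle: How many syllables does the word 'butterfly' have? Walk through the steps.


Break 'butterfly' into syllables: but-ter-fly -> but | ter | fly = 3 syllables

3 syllables


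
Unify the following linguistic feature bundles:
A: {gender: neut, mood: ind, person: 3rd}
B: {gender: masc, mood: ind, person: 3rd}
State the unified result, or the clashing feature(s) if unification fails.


Compare features:
gender: A=neut vs B=masc -> CLASH
mood: A=ind vs B=ind -> unified: ind
person: A=3rd vs B=3rd -> unified: 3rd
Clash detected on feature 'gender' (neut vs masc); unification fails.

CLASH on 'gender' (neut vs masc)


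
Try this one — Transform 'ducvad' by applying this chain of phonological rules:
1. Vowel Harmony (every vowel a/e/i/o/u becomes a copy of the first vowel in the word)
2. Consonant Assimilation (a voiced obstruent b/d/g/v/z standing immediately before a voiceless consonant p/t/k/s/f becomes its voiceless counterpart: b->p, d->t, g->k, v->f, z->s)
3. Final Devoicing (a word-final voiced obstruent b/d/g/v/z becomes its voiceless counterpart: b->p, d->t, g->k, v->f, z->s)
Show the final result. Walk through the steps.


Starting form: 'ducvad'
Rule 1: Vowel Harmony: all vowels become 'u' (matching first vowel). 'ducvad' -> 'ducvud'
Rule 2: Consonant Assimilation: no voiced obstruent (b/d/g/v/z) stands immediately before a voiceless consonant (p/t/k/s/f). No change.
Rule 3: Final Devoicing: word-final voiced obstruent 'd' becomes voiceless 't'. 'ducvud' -> 'ducvut'
Final form: 'ducvut'

ducvut


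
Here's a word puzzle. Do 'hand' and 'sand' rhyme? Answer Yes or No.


Rime (stressed vowel + following sounds) of 'hand': -and = /ænd/
Rime of 'sand': -and = /ænd/
/ænd/ and /ænd/ are the same ending sound, so the words rhyme.

Yes


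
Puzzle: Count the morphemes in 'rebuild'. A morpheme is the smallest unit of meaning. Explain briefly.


Decomposition: re- (prefix) + build (root) = 2 morpheme(s)

2 morphemes


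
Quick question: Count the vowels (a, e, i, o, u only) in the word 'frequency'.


Vowels in 'frequency': e, u, e = 3 vowels.

3


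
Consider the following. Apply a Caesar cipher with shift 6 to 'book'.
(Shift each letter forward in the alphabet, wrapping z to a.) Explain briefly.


Shift each letter by 6: b -> h, o -> u, o -> u, k -> q. Result: 'huuq'.

huuq


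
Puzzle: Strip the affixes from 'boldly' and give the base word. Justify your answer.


Remove suffix '-ly' from 'boldly' to get root 'bold'.

bold


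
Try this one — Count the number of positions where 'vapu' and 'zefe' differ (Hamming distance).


Alignment:
Position 1: 'v' vs 'z' = DIFFER
Position 2: 'a' vs 'e' = DIFFER
Position 3: 'p' vs 'f' = DIFFER
Position 4: 'u' vs 'e' = DIFFER
Total differences: 4

4


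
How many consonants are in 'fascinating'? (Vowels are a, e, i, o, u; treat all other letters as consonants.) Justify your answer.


Consonants in 'fascinating': f, s, c, n, t, n, g = 7 consonants.

7


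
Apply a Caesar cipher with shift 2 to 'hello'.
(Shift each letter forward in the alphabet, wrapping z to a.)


Shift each letter by 2: h -> j, e -> g, l -> n, l -> n, o -> q. Result: 'jgnnq'.

jgnnq


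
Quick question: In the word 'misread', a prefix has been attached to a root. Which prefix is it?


The word 'misread' = 'mis' (prefix) + 'read' (root). The prefix is 'mis'.

mis


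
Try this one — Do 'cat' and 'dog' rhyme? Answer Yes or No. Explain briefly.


Rime (stressed vowel + following sounds) of 'cat': -at = /æt/
Rime of 'dog': -og = /ɒg/
/æt/ and /ɒg/ are different ending sounds, so the words do not rhyme.

No


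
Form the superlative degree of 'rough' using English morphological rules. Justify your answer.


Apply superlative formation (add -est): 'rough' -> 'roughest'.

roughest


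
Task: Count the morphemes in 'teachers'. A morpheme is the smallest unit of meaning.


Decomposition: teach (root) + -er (suffix) + -s (plural) = 3 morpheme(s)

3 morphemes


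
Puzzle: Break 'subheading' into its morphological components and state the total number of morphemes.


Step 1: Identify prefix: 'sub' (meaning: below)
Step 2: Identify root: 'head'
Step 3: Identify suffix(es): 'ing'
Decomposition: sub- (prefix: below) + head (root) + -ing (suffix: ongoing/result)
Total morphemes: 3

3 morphemes (sub- (prefix: below) + head (root) + -ing (suffix: ongoing/result))


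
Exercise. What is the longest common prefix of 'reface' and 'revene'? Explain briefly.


Compare from the start: 2 characters match: 're'. Mismatch at position 3: 'f' vs 'v'.

re


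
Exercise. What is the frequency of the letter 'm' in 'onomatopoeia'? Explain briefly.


Letter 'm' in 'onomatopoeia': found at position(s) 4 = 1 occurrence(s).

1


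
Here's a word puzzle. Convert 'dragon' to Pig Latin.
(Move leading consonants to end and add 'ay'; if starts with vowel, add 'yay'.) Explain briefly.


'dragon': move consonant cluster 'dr' to end and add 'ay': 'agondray'.

agondray


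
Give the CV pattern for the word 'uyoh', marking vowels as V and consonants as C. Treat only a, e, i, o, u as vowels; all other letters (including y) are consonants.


Letter mapping: u = V, y = C, o = V, h = C.

VCVC


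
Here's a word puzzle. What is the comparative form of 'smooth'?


Apply comparative formation (add -er): 'smooth' -> 'smoother'.

smoother


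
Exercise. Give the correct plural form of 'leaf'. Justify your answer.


Apply rule: Change -f to -ves. 'leaf' becomes 'leaves'.

leaves


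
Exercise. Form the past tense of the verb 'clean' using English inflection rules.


Apply rule: Add -ed. 'clean' becomes 'cleaned'.

cleaned


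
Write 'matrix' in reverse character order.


Reverse 'matrix' character by character: 'xirtam'.

xirtam


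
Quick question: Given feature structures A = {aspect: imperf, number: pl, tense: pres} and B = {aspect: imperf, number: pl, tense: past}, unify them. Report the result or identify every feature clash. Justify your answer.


Compare features:
aspect: A=imperf vs B=imperf -> unified: imperf
number: A=pl vs B=pl -> unified: pl
tense: A=pres vs B=past -> CLASH
Clash detected on feature 'tense' (pres vs past); unification fails.

CLASH on 'tense' (pres vs past)


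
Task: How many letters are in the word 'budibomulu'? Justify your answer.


Spell out 'budibomulu' and number each letter: b(1), u(2), d(3), i(4), b(5), o(6), m(7), u(8), l(9), u(10). Total: 10 letters.

10


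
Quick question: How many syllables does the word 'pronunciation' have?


Break 'pronunciation' into syllables: pro-nun-ci-a-tion -> pro | nun | ci | a | tion = 5 syllables

5 syllables


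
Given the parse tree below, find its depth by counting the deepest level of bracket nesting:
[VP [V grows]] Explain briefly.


Count bracket nesting levels:
'[' at pos 0: depth = 1
'[' at pos 4: depth = 2
Maximum depth reached: 2

2


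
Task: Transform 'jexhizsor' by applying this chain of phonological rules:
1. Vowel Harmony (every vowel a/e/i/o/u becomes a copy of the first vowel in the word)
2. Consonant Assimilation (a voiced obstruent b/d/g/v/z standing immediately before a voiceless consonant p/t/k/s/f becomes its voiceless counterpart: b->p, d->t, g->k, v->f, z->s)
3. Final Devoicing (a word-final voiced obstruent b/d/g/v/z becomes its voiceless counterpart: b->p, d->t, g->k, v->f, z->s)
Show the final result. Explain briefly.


Starting form: 'jexhizsor'
Rule 1: Vowel Harmony: all vowels become 'e' (matching first vowel). 'jexhizsor' -> 'jexhezser'
Rule 2: Consonant Assimilation: voiced obstruent before voiceless consonant becomes voiceless ('zs' -> 'ss'). 'jexhezser' -> 'jexhesser'
Rule 3: Final Devoicing: final consonant 'r' is not one of the voiced obstruents b/d/g/v/z. No change.
Final form: 'jexhesser'

jexhesser


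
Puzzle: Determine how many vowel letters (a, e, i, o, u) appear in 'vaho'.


Vowels in 'vaho': a, o = 2 vowels.

2


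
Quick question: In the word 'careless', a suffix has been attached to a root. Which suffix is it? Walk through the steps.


The word 'careless' = 'care' (root) + '-less' (suffix). The suffix is '-less'.

less


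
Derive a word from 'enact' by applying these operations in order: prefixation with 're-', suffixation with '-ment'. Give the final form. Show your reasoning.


Step 1: Add prefix 're-' to 'enact' = 'reenact'
Step 2: Add suffix '-ment' to 'reenact' = 'reenactment'

reenactment


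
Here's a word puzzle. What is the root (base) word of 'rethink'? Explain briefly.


Remove prefix 're' from 'rethink' to get root 'think'.

think


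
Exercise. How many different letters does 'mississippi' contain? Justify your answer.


Unique letters in 'mississippi': {i, m, p, s} = 4 distinct letters.

4


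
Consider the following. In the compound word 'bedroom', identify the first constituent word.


Split 'bedroom' into 'bed' + 'room'. The first part is 'bed'.

bed


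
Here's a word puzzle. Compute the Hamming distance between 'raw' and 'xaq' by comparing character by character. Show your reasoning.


Alignment:
Position 1: 'r' vs 'x' = DIFFER
Position 2: 'a' vs 'a' = match
Position 3: 'w' vs 'q' = DIFFER
Total differences: 2

2


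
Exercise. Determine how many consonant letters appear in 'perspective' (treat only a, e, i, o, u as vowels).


Consonants in 'perspective': p, r, s, p, c, t, v = 7 consonants.

7


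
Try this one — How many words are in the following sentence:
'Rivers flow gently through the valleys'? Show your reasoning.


Split into words: Rivers | flow | gently | through | the | valleys = 6 words.

6


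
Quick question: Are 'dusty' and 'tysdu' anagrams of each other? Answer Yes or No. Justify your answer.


Sorted letters of 'dusty': 'dstuy'
Sorted letters of 'tysdu': 'dstuy'
They match.

Yes


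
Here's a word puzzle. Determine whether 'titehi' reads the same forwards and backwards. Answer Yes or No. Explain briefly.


Forward: 'titehi'
Reversed: 'ihetit'
They differ.

No


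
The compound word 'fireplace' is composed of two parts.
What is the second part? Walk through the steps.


Split 'fireplace' into 'fire' + 'place'. The second part is 'place'.

place


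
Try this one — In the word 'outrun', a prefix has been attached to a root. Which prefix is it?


The word 'outrun' = 'out' (prefix) + 'run' (root). The prefix is 'out'.

out


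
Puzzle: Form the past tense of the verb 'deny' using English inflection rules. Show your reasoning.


Apply rule: Change -y to -ied. 'deny' becomes 'denied'.

denied


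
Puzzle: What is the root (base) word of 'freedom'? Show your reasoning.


Remove suffix '-dom' from 'freedom' to get root 'free'.

free


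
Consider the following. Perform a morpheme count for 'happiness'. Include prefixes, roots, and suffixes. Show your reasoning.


Decomposition: happy (root) + -ness (suffix) = 2 morpheme(s)

2 morphemes


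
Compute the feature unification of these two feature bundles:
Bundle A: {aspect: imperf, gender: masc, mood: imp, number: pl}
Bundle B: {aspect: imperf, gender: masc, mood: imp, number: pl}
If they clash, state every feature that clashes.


Compare features:
aspect: A=imperf vs B=imperf -> unified: imperf
gender: A=masc vs B=masc -> unified: masc
mood: A=imp vs B=imp -> unified: imp
number: A=pl vs B=pl -> unified: pl
No clashes found.

Unified: {aspect: imperf, gender: masc, mood: imp, number: pl}


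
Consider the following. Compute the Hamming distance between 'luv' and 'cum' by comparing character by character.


Alignment:
Position 1: 'l' vs 'c' = DIFFER
Position 2: 'u' vs 'u' = match
Position 3: 'v' vs 'm' = DIFFER
Total differences: 2

2


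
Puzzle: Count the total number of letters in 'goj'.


Spell out 'goj' and number each letter: g(1), o(2), j(3). Total: 3 letters.

3


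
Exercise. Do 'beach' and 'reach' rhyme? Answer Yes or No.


Rime (stressed vowel + following sounds) of 'beach': -each = /iːtʃ/
Rime of 'reach': -each = /iːtʃ/
/iːtʃ/ and /iːtʃ/ are the same ending sound, so the words rhyme.

Yes


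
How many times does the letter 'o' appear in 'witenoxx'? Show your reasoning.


Letter 'o' in 'witenoxx': found at position(s) 6 = 1 occurrence(s).

1


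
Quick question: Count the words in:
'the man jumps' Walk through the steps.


Split into words: the | man | jumps = 3 words.

3


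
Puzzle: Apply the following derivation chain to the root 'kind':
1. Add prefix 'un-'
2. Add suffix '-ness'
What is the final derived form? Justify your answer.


Step 1: Add prefix 'un-' to 'kind' = 'unkind'
Step 2: Add suffix '-ness' to 'unkind' = 'unkindness'

unkindness


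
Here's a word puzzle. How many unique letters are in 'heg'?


Unique letters in 'heg': {e, g, h} = 3 distinct letters.

3


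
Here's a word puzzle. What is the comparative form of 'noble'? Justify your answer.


Apply comparative formation (ends in e: add -r): 'noble' -> 'nobler'.

nobler


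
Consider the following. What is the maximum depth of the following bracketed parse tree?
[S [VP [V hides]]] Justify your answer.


Count bracket nesting levels:
'[' at pos 0: depth = 1
'[' at pos 3: depth = 2
'[' at pos 7: depth = 3
Maximum depth reached: 3

3


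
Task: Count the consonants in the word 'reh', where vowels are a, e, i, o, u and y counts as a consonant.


Consonants in 'reh': r, h = 2 consonants.

2


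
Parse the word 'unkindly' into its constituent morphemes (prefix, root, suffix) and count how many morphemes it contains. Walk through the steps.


Step 1: Identify prefix: 'un' (meaning: not/reverse)
Step 2: Identify root: 'kind'
Step 3: Identify suffix(es): 'ly'
Decomposition: un- (prefix: not/reverse) + kind (root) + -ly (suffix: in manner of)
Total morphemes: 3

3 morphemes (un- (prefix: not/reverse) + kind (root) + -ly (suffix: in manner of))


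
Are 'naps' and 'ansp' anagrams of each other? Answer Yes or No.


Sorted letters of 'naps': 'anps'
Sorted letters of 'ansp': 'anps'
They match.

Yes


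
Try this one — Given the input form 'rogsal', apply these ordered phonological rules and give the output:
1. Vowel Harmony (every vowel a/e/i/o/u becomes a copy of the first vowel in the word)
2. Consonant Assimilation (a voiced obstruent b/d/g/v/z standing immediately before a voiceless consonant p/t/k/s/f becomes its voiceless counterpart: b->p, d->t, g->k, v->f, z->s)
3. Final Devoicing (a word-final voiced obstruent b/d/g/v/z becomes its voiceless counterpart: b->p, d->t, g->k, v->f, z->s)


Starting form: 'rogsal'
Rule 1: Vowel Harmony: all vowels become 'o' (matching first vowel). 'rogsal' -> 'rogsol'
Rule 2: Consonant Assimilation: voiced obstruent before voiceless consonant becomes voiceless ('gs' -> 'ks'). 'rogsol' -> 'roksol'
Rule 3: Final Devoicing: final consonant 'l' is not one of the voiced obstruents b/d/g/v/z. No change.
Final form: 'roksol'

roksol


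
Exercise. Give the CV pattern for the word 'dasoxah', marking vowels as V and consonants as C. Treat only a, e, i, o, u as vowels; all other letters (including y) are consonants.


Letter mapping: d = C, a = V, s = C, o = V, x = C, a = V, h = C.

CVCVCVC


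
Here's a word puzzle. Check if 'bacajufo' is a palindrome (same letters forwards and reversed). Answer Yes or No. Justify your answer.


Forward: 'bacajufo'
Reversed: 'ofujacab'
They differ.

No


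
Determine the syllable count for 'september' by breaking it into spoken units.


Break 'september' into syllables: sep-tem-ber -> sep | tem | ber = 3 syllables

3 syllables


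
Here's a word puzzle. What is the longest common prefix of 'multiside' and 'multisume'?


Compare from the start: 6 characters match: 'multis'. Mismatch at position 7: 'i' vs 'u'.

multis


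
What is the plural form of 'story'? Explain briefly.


Apply rule: Change -y to -ies (consonant + y). 'story' becomes 'stories'.

stories


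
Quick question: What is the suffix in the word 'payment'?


The word 'payment' = 'pay' (root) + '-ment' (suffix). The suffix is '-ment'.

ment


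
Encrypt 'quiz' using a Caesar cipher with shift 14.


Shift each letter by 14: q -> e, u -> i, i -> w, z -> n. Result: 'eiwn'.

eiwn


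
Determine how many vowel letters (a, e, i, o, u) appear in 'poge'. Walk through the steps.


Vowels in 'poge': o, e = 2 vowels.

2


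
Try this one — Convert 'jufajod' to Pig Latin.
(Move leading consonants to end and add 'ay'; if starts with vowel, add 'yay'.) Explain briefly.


'jufajod': move consonant cluster 'j' to end and add 'ay': 'ufajodjay'.

ufajodjay


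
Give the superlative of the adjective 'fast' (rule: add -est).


Apply superlative formation (add -est): 'fast' -> 'fastest'.

fastest


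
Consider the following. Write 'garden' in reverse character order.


Reverse 'garden' character by character: 'nedrag'.

nedrag


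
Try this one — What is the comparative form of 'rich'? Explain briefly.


Apply comparative formation (add -er): 'rich' -> 'richer'.

richer


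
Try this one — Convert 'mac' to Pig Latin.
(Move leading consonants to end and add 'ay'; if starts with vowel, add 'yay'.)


'mac': move consonant cluster 'm' to end and add 'ay': 'acmay'.

acmay


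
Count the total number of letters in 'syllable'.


Spell out 'syllable' and number each letter: s(1), y(2), l(3), l(4), a(5), b(6), l(7), e(8). Total: 8 letters.

8


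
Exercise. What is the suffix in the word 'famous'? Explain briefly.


The word 'famous' = 'fame' (root) + '-ous' (suffix). The suffix is '-ous'.

ous


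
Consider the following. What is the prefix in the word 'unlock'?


The word 'unlock' = 'un' (prefix) + 'lock' (root). The prefix is 'un'.

un


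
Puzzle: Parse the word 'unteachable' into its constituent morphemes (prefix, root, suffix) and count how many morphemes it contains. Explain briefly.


Step 1: Identify prefix: 'un' (meaning: not/reverse)
Step 2: Identify root: 'teach'
Step 3: Identify suffix(es): 'able'
Decomposition: un- (prefix: not/reverse) + teach (root) + -able (suffix: capable of)
Total morphemes: 3

3 morphemes (un- (prefix: not/reverse) + teach (root) + -able (suffix: capable of))


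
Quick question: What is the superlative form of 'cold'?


Apply superlative formation (add -est): 'cold' -> 'coldest'.

coldest


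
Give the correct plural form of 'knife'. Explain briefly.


Apply rule: Change -fe to -ves. 'knife' becomes 'knives'.

knives


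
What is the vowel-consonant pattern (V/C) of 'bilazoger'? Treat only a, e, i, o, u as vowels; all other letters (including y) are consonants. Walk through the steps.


Letter mapping: b = C, i = V, l = C, a = V, z = C, o = V, g = C, e = V, r = C.

CVCVCVCVC


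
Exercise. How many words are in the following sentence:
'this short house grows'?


Split into words: this | short | house | grows = 4 words.

4


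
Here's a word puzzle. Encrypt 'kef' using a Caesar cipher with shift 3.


Shift each letter by 3: k -> n, e -> h, f -> i. Result: 'nhi'.

nhi


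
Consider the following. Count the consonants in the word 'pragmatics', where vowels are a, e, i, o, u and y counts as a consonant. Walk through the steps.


Consonants in 'pragmatics': p, r, g, m, t, c, s = 7 consonants.

7


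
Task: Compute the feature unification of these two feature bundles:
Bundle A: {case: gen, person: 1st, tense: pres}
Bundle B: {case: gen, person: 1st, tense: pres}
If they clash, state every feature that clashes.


Compare features:
case: A=gen vs B=gen -> unified: gen
person: A=1st vs B=1st -> unified: 1st
tense: A=pres vs B=pres -> unified: pres
No clashes found.

Unified: {case: gen, person: 1st, tense: pres}


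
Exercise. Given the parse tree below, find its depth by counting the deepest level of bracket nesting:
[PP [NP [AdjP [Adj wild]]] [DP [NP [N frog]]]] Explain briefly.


Count bracket nesting levels:
'[' at pos 0: depth = 1
'[' at pos 4: depth = 2
'[' at pos 8: depth = 3
'[' at pos 14: depth = 4
'[' at pos 27: depth = 2
'[' at pos 31: depth = 3
'[' at pos 35: depth = 4
Maximum depth reached: 4

4


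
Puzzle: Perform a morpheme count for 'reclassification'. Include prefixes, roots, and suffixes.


Decomposition: re- (prefix) + class (root) + -ify (suffix) + -ation (suffix) = 4 morpheme(s)

4 morphemes


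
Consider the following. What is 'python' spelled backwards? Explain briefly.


Reverse 'python' character by character: 'nohtyp'.

nohtyp


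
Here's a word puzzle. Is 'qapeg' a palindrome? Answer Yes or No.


Forward: 'qapeg'
Reversed: 'gepaq'
They differ.

No


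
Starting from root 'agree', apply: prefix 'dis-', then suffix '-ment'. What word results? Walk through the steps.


Step 1: Add prefix 'dis-' to 'agree' = 'disagree'
Step 2: Add suffix '-ment' to 'disagree' = 'disagreement'

disagreement


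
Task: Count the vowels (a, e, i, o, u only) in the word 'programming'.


Vowels in 'programming': o, a, i = 3 vowels.

3


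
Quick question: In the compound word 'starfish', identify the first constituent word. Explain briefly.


Split 'starfish' into 'star' + 'fish'. The first part is 'star'.

star


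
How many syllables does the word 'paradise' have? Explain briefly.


Break 'paradise' into syllables: par-a-dise -> par | a | dise = 3 syllables

3 syllables


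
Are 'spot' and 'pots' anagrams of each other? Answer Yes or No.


Sorted letters of 'spot': 'opst'
Sorted letters of 'pots': 'opst'
They match.

Yes


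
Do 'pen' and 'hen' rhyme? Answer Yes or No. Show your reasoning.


Rime (stressed vowel + following sounds) of 'pen': -en = /ɛn/
Rime of 'hen': -en = /ɛn/
/ɛn/ and /ɛn/ are the same ending sound, so the words rhyme.

Yes


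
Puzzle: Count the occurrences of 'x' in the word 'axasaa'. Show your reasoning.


Letter 'x' in 'axasaa': found at position(s) 2 = 1 occurrence(s).

1


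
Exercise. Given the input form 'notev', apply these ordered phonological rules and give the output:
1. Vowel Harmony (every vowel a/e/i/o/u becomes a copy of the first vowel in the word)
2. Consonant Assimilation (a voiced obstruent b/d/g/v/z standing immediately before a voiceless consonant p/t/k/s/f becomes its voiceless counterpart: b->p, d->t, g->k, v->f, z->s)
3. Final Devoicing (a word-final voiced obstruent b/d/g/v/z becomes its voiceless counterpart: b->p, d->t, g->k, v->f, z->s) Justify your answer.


Starting form: 'notev'
Rule 1: Vowel Harmony: all vowels become 'o' (matching first vowel). 'notev' -> 'notov'
Rule 2: Consonant Assimilation: no voiced obstruent (b/d/g/v/z) stands immediately before a voiceless consonant (p/t/k/s/f). No change.
Rule 3: Final Devoicing: word-final voiced obstruent 'v' becomes voiceless 'f'. 'notov' -> 'notof'
Final form: 'notof'

notof


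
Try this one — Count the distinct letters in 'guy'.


Unique letters in 'guy': {g, u, y} = 3 distinct letters.

3


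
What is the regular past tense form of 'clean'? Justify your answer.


Apply rule: Add -ed. 'clean' becomes 'cleaned'.

cleaned


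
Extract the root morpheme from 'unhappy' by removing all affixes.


Remove prefix 'un' from 'unhappy' to get root 'happy'.

happy


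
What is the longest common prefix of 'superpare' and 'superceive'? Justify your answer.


Compare from the start: 5 characters match: 'super'. Mismatch at position 6: 'p' vs 'c'.

super


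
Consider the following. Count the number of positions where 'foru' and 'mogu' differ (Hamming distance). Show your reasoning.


Alignment:
Position 1: 'f' vs 'm' = DIFFER
Position 2: 'o' vs 'o' = match
Position 3: 'r' vs 'g' = DIFFER
Position 4: 'u' vs 'u' = match
Total differences: 2

2


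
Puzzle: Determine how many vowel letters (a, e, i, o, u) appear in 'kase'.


Vowels in 'kase': a, e = 2 vowels.

2


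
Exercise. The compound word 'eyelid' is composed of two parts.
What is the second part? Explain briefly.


Split 'eyelid' into 'eye' + 'lid'. The second part is 'lid'.

lid


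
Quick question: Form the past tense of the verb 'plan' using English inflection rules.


Apply rule: Double final consonant and add -ed. 'plan' becomes 'planned'.

planned


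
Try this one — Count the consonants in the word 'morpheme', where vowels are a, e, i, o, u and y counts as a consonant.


Consonants in 'morpheme': m, r, p, h, m = 5 consonants.

5


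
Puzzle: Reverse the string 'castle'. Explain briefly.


Reverse 'castle' character by character: 'eltsac'.

eltsac


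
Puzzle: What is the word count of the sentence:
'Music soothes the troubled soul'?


Split into words: Music | soothes | the | troubled | soul = 5 words.

5


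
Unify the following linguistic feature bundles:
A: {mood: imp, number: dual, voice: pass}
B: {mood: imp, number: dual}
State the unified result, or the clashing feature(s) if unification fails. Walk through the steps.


Compare features:
mood: A=imp vs B=imp -> unified: imp
number: A=dual vs B=dual -> unified: dual
voice: A=pass vs B=_ -> unified: pass
No clashes found.

Unified: {mood: imp, number: dual, voice: pass}


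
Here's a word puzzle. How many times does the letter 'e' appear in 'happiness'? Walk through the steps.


Letter 'e' in 'happiness': found at position(s) 7 = 1 occurrence(s).

1


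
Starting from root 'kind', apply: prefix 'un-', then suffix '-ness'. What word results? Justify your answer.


Step 1: Add prefix 'un-' to 'kind' = 'unkind'
Step 2: Add suffix '-ness' to 'unkind' = 'unkindness'

unkindness


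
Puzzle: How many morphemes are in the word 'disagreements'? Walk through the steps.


Decomposition: dis- (prefix) + agree (root) + -ment (suffix) + -s (plural) = 4 morpheme(s)

4 morphemes


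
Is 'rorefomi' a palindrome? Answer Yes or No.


Forward: 'rorefomi'
Reversed: 'imoferor'
They differ.

No


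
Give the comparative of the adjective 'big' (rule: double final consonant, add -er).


Apply comparative formation (double final consonant, add -er): 'big' -> 'bigger'.

bigger


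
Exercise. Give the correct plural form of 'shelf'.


Apply rule: Change -f to -ves. 'shelf' becomes 'shelves'.

shelves


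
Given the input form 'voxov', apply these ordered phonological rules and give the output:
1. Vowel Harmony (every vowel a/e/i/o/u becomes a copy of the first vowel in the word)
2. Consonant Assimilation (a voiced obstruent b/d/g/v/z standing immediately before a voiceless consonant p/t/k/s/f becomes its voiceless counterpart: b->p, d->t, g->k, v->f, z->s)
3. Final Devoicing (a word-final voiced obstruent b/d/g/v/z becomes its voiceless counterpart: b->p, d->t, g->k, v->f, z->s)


Starting form: 'voxov'
Rule 1: Vowel Harmony: all vowels already match. No change.
Rule 2: Consonant Assimilation: no voiced obstruent (b/d/g/v/z) stands immediately before a voiceless consonant (p/t/k/s/f). No change.
Rule 3: Final Devoicing: word-final voiced obstruent 'v' becomes voiceless 'f'. 'voxov' -> 'voxof'
Final form: 'voxof'

voxof


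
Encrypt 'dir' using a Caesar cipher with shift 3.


Shift each letter by 3: d -> g, i -> l, r -> u. Result: 'glu'.

glu


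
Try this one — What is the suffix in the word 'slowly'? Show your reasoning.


The word 'slowly' = 'slow' (root) + '-ly' (suffix). The suffix is '-ly'.

ly


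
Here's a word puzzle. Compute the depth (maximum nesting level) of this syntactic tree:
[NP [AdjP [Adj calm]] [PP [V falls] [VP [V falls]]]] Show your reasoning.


Count bracket nesting levels:
'[' at pos 0: depth = 1
'[' at pos 4: depth = 2
'[' at pos 10: depth = 3
'[' at pos 22: depth = 2
'[' at pos 26: depth = 3
'[' at pos 36: depth = 3
'[' at pos 40: depth = 4
Maximum depth reached: 4

4


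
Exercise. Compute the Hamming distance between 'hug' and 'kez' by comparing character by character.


Alignment:
Position 1: 'h' vs 'k' = DIFFER
Position 2: 'u' vs 'e' = DIFFER
Position 3: 'g' vs 'z' = DIFFER
Total differences: 3

3


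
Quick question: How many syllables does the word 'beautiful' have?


Break 'beautiful' into syllables: beau-ti-ful -> beau | ti | ful = 3 syllables

3 syllables


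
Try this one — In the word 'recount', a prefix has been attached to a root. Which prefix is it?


The word 'recount' = 're' (prefix) + 'count' (root). The prefix is 're'.

re


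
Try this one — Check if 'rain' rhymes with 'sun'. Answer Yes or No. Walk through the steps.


Rime (stressed vowel + following sounds) of 'rain': -ain = /eɪn/
Rime of 'sun': -un = /ʌn/
/eɪn/ and /ʌn/ are different ending sounds, so the words do not rhyme.

No
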